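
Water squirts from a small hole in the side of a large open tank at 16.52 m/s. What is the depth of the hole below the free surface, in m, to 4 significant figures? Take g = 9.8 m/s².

h ≈ 13.92 m

For a small hole in a large open tank, ½v² = gh, giving h = v²/(2g).
h = 16.52²/(2·9.8) = 272.9/19.60 = 13.92 m.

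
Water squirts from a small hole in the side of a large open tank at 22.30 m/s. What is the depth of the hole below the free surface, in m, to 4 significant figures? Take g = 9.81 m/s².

For a small hole in a large open tank, ½v² = gh, giving h = v²/(2g).
h = 22.30²/(2·9.81) = 497.3/19.62 = 25.35 m.

h ≈ 25.35 m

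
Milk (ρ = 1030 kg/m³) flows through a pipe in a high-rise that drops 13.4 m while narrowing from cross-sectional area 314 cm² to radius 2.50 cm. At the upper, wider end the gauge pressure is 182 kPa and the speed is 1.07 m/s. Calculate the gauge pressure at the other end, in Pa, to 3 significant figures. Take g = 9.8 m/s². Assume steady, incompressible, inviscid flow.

Continuity gives A₁v₁ = A₂v₂, so v₂ = (314 cm²)/(19.6 cm²) × 1.07 m/s = 17.1 m/s.
Bernoulli: P₁ + ½ρv₁² + ρg h₁ = P₂ + ½ρv₂² + ρg h₂, so P₂ = P₁ + ½ρ(v₁² − v₂²) − ρg(h₂ − h₁).
P₂ = 182000 + ½·1030·(1.07² − 17.1²) − 1030·9.8·(−13.4) = 182000 + (-150000) − (-135000) = 167000 Pa.

P₂ ≈ 167000 Pa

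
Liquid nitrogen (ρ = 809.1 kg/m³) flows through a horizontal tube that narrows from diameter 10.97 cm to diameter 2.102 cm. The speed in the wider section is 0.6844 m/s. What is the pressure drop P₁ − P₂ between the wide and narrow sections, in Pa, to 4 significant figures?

By continuity, v₂ = v₁·A₁/A₂ = 0.6844·(94.52/3.470) = 18.64 m/s.
The pipe is horizontal, so Bernoulli reduces to P₁ + ½ρv₁² = P₂ + ½ρv₂².
P₁ − P₂ = ½·809.1·(18.64² − 0.6844²) = ½·809.1·347.0 = 140400 Pa.

ΔP = 140400 Pa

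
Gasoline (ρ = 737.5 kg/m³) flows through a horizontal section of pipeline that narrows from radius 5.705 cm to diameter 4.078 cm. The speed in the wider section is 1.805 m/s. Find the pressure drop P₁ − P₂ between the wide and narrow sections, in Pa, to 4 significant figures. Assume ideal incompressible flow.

The volume flow rate is constant, so v₂ = (A₁/A₂)v₁ = (102.2/13.06)·1.805 = 14.13 m/s.
Along the horizontal streamline, P + ½ρv² is constant.
P₁ − P₂ = ½·737.5·(14.13² − 1.805²) = ½·737.5·196.4 = 72430 Pa.

ΔP = 72430 Pa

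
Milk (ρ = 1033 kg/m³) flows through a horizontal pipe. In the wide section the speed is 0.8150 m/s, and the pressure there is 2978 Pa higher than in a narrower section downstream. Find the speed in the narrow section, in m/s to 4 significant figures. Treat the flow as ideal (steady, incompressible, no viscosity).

Horizontal Bernoulli: P₁ + ½ρv₁² = P₂ + ½ρv₂², so v₂² = v₁² + 2(P₁ − P₂)/ρ.
v₂ = √(0.8150² + 2·2978/1033) = √(0.6642 + 5.766) = 2.536 m/s.

v₂ ≈ 2.536 m/s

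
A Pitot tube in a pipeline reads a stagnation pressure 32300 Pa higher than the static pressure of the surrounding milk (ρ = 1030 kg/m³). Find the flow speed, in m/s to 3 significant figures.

At the stagnation point the flow is brought to rest, so Bernoulli gives P_stag − P_static = ½ρv².
v = √(2ΔP/ρ) = √(2·32300/1030) = 7.92 m/s.

v = 7.92 m/s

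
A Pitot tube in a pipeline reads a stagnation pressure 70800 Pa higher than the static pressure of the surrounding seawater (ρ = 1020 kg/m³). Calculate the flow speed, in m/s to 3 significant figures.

v ≈ 11.8 m/s

The dynamic pressure equals the rise in static pressure at the stagnation point: ΔP = ½ρv².
v = √(2ΔP/ρ) = √(2·70800/1020) = 11.8 m/s.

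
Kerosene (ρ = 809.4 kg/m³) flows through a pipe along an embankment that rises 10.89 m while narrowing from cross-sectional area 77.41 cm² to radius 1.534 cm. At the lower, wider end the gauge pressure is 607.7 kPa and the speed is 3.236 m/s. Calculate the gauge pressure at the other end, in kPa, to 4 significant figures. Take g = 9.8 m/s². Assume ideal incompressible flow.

Continuity gives A₁v₁ = A₂v₂, so v₂ = (77.41 cm²)/(7.393 cm²) × 3.236 m/s = 33.88 m/s.
Energy conservation along the streamline gives P₂ = P₁ − ½ρ(v₂² − v₁²) − ρg(h₂ − h₁).
P₂ = 607700 + ½·809.4·(3.236² − 33.88²) − 809.4·9.8·(+10.89) = 607700 + (-460400) − (86380) = 60890 Pa.

60.89 kPa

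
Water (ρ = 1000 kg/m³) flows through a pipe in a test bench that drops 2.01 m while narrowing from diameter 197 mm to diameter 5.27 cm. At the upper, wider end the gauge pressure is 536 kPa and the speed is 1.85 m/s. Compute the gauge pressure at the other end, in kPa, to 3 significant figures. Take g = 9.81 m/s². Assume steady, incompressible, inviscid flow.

P₂ = 223 kPa

Mass conservation (A₁v₁ = A₂v₂) gives v₂ = 1.85 × 305/21.8 = 25.9 m/s.
Bernoulli: P₁ + ½ρv₁² + ρg h₁ = P₂ + ½ρv₂² + ρg h₂, so P₂ = P₁ + ½ρ(v₁² − v₂²) − ρg(h₂ − h₁).
P₂ = 536000 + ½·1000·(1.85² − 25.9²) − 1000·9.81·(−2.01) = 536000 + (-332000) − (-19700) = 223000 Pa.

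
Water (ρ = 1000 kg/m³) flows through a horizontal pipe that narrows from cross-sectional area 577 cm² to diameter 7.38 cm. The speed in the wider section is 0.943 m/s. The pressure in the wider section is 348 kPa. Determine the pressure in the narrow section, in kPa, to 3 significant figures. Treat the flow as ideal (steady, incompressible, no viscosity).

Continuity gives A₁v₁ = A₂v₂, so v₂ = (577 cm²)/(42.8 cm²) × 0.943 m/s = 12.7 m/s.
With no height change, Bernoulli's equation is P₁ + ½ρv₁² = P₂ + ½ρv₂².
P₂ = P₁ − ½ρ(v₂² − v₁²) = 348000 − ½·1000·(12.7² − 0.943²) = 348000 − 80500 = 268000 Pa.

P₂ = 268 kPa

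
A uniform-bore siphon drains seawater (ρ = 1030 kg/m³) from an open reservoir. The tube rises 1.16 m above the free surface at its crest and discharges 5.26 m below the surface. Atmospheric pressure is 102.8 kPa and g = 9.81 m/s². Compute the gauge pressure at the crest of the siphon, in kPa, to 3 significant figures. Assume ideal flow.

-64.9 kPa

The outlet speed comes from Torricelli: v = √(2g·5.26) = 10.2 m/s.
The bore is uniform, so the speed at the crest is the same v. Bernoulli surface→crest: P_atm = P_top + ½ρv² + ρg·h_top.
P_top = 102800 − ½·1030·10.2² − 1030·9.81·1.16 = 37900 Pa. So P_gauge = P_top − P_atm = -64900 Pa.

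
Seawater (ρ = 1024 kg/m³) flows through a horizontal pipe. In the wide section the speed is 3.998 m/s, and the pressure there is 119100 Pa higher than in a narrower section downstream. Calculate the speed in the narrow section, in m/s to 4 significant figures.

Along the level pipe P + ½ρv² is conserved, hence v₂² = v₁² + 2(P₁ − P₂)/ρ.
v₂ = √(3.998² + 2·119100/1024) = √(15.98 + 232.6) = 15.77 m/s.

15.77 m/s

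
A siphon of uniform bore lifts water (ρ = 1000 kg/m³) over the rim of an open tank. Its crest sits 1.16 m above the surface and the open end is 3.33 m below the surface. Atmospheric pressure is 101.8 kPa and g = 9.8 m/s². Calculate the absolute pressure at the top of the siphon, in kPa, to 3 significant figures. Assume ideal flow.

The outlet speed comes from Torricelli: v = √(2g·3.33) = 8.08 m/s.
With constant cross-section the crest speed equals v; applying Bernoulli from the surface up to the crest, P_top = P_atm − ½ρv² − ρg·h_top.
P_top = 101800 − ½·1000·8.08² − 1000·9.8·1.16 = 57800 Pa.

P_top ≈ 57.8 kPa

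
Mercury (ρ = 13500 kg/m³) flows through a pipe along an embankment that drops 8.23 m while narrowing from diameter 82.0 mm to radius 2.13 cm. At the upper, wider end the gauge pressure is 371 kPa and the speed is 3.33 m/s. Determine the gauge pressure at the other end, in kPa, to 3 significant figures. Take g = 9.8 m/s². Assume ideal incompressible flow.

507 kPa

The volume flow rate is constant, so v₂ = (A₁/A₂)v₁ = (52.8/14.3)·3.33 = 12.3 m/s.
Bernoulli: P₁ + ½ρv₁² + ρg h₁ = P₂ + ½ρv₂² + ρg h₂, so P₂ = P₁ + ½ρ(v₁² − v₂²) − ρg(h₂ − h₁).
P₂ = 371000 + ½·13500·(3.33² − 12.3²) − 13500·9.8·(−8.23) = 371000 + (-953000) − (-1090000) = 507000 Pa.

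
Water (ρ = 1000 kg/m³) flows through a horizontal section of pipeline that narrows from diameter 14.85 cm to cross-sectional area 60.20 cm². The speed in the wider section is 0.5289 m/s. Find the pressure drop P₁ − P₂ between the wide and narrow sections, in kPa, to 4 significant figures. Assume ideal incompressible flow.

The volume flow rate is constant, so v₂ = (A₁/A₂)v₁ = (173.2/60.20)·0.5289 = 1.522 m/s.
Along the horizontal streamline, P + ½ρv² is constant.
P₁ − P₂ = ½·1000·(1.522² − 0.5289²) = ½·1000·2.036 = 1018 Pa.

1.018 kPa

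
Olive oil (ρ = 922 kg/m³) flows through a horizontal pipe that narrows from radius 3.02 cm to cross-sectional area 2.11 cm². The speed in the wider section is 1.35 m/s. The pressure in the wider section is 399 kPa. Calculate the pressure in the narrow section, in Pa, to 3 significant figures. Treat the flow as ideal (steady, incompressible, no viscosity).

Mass conservation (A₁v₁ = A₂v₂) gives v₂ = 1.35 × 28.7/2.11 = 18.3 m/s.
Along the horizontal streamline, P + ½ρv² is constant.
P₂ = P₁ − ½ρ(v₂² − v₁²) = 399000 − ½·922·(18.3² − 1.35²) = 399000 − 154000 = 245000 Pa.

P₂ = 245000 Pa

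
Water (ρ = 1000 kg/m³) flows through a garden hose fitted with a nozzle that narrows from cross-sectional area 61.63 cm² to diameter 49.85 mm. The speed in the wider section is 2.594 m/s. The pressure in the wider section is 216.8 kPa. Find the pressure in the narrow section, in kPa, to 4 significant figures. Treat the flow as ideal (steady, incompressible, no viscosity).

By continuity, v₂ = v₁·A₁/A₂ = 2.594·(61.63/19.52) = 8.191 m/s.
With no height change, Bernoulli's equation is P₁ + ½ρv₁² = P₂ + ½ρv₂².
P₂ = P₁ − ½ρ(v₂² − v₁²) = 216800 − ½·1000·(8.191² − 2.594²) = 216800 − 30180 = 186600 Pa.

P₂ = 186.6 kPa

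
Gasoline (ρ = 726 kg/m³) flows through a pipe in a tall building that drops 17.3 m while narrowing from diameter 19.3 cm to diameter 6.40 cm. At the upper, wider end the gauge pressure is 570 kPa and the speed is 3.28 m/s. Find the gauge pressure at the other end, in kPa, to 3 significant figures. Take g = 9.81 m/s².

The volume flow rate is constant, so v₂ = (A₁/A₂)v₁ = (293/32.2)·3.28 = 29.8 m/s.
Bernoulli: P₁ + ½ρv₁² + ρg h₁ = P₂ + ½ρv₂² + ρg h₂, so P₂ = P₁ + ½ρ(v₁² − v₂²) − ρg(h₂ − h₁).
P₂ = 570000 + ½·726·(3.28² − 29.8²) − 726·9.81·(−17.3) = 570000 + (-319000) − (-123000) = 374000 Pa.

P₂ = 374 kPa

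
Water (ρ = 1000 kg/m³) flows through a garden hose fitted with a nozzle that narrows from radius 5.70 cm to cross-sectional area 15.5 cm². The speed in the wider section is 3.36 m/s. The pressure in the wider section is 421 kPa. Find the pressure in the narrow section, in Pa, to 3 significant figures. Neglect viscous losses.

By continuity, v₂ = v₁·A₁/A₂ = 3.36·(102/15.5) = 22.1 m/s.
Bernoulli (h₁ = h₂): P₁ − P₂ = ½ρ(v₂² − v₁²).
P₂ = P₁ − ½ρ(v₂² − v₁²) = 421000 − ½·1000·(22.1² − 3.36²) = 421000 − 239000 = 182000 Pa.

182000 Pa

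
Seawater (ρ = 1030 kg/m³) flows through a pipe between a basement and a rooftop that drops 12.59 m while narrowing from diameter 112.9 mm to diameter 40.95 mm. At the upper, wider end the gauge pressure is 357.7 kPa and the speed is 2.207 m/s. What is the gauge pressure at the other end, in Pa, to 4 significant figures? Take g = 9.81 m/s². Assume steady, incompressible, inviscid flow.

Continuity gives A₁v₁ = A₂v₂, so v₂ = (100.1 cm²)/(13.17 cm²) × 2.207 m/s = 16.78 m/s.
Bernoulli: P₁ + ½ρv₁² + ρg h₁ = P₂ + ½ρv₂² + ρg h₂, so P₂ = P₁ + ½ρ(v₁² − v₂²) − ρg(h₂ − h₁).
P₂ = 357700 + ½·1030·(2.207² − 16.78²) − 1030·9.81·(−12.59) = 357700 + (-142400) − (-127200) = 342500 Pa.

P₂ = 342500 Pa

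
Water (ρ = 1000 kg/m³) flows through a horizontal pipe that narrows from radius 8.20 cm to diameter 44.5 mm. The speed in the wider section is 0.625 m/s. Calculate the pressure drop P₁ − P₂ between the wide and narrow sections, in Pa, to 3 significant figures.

ΔP ≈ 35800 Pa

The volume flow rate is constant, so v₂ = (A₁/A₂)v₁ = (211/15.6)·0.625 = 8.49 m/s.
With no height change, Bernoulli's equation is P₁ + ½ρv₁² = P₂ + ½ρv₂².
P₁ − P₂ = ½·1000·(8.49² − 0.625²) = ½·1000·71.7 = 35800 Pa.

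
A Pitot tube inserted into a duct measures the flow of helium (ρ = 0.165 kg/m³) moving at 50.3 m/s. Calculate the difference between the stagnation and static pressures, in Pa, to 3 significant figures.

Bernoulli between the free stream and the stagnation point: ½ρv² = P_stag − P_static.
ΔP = ½·0.165·50.3² = 209 Pa.

ΔP ≈ 209 Pa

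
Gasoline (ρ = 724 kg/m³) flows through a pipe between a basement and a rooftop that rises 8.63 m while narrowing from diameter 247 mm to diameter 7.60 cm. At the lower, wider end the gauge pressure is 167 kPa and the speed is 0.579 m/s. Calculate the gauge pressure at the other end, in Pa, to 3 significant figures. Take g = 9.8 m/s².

92400 Pa

By continuity, v₂ = v₁·A₁/A₂ = 0.579·(479/45.4) = 6.12 m/s.
Energy conservation along the streamline gives P₂ = P₁ − ½ρ(v₂² − v₁²) − ρg(h₂ − h₁).
P₂ = 167000 + ½·724·(0.579² − 6.12²) − 724·9.8·(+8.63) = 167000 + (-13400) − (61200) = 92400 Pa.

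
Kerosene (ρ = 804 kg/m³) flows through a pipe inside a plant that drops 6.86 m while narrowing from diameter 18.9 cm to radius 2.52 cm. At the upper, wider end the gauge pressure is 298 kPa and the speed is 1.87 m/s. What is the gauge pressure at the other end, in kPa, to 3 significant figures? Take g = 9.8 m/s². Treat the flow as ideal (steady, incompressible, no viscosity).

P₂ = 75.5 kPa

The volume flow rate is constant, so v₂ = (A₁/A₂)v₁ = (281/20.0)·1.87 = 26.3 m/s.
Bernoulli: P₁ + ½ρv₁² + ρg h₁ = P₂ + ½ρv₂² + ρg h₂, so P₂ = P₁ + ½ρ(v₁² − v₂²) − ρg(h₂ − h₁).
P₂ = 298000 + ½·804·(1.87² − 26.3²) − 804·9.8·(−6.86) = 298000 + (-277000) − (-54100) = 75500 Pa.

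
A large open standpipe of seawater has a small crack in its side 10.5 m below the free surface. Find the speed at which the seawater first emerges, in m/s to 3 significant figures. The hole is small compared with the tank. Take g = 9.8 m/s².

v ≈ 14.3 m/s

Torricelli's result v = √(2gh) gives v = √(2·9.8·10.5) = 14.3 m/s.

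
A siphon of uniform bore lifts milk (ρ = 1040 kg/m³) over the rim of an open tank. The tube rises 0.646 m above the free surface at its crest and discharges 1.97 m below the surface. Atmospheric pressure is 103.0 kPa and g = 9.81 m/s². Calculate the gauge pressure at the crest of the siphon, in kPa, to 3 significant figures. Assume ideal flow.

Bernoulli surface→outlet gives ½v² = g·h_out, so v = √(2·9.81·1.97) = 6.22 m/s.
The bore is uniform, so the speed at the crest is the same v. Bernoulli surface→crest: P_atm = P_top + ½ρv² + ρg·h_top.
P_top = 103000 − ½·1040·6.22² − 1040·9.81·0.646 = 76300 Pa. So P_gauge = P_top − P_atm = -26700 Pa.

P_gauge = -26.7 kPa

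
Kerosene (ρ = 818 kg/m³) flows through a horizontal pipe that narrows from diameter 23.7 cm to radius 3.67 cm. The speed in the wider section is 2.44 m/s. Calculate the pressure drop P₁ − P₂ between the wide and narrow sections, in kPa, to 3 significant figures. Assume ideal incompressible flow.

The volume flow rate is constant, so v₂ = (A₁/A₂)v₁ = (441/42.3)·2.44 = 25.4 m/s.
The pipe is horizontal, so Bernoulli reduces to P₁ + ½ρv₁² = P₂ + ½ρv₂².
P₁ − P₂ = ½·818·(25.4² − 2.44²) = ½·818·641 = 262000 Pa.

ΔP ≈ 262 kPa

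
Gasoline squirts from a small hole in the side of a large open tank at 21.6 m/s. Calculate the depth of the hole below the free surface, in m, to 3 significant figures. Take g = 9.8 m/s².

h ≈ 23.8 m

Inverting v = √(2gh) gives h = v² / 2g.
h = 21.6²/(2·9.8) = 467/19.60 = 23.8 m.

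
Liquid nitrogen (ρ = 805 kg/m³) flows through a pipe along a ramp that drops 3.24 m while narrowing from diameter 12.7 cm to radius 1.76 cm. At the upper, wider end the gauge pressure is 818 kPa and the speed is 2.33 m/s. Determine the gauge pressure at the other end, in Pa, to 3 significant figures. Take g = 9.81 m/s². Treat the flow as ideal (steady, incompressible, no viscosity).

Mass conservation (A₁v₁ = A₂v₂) gives v₂ = 2.33 × 127/9.73 = 30.3 m/s.
Energy conservation along the streamline gives P₂ = P₁ − ½ρ(v₂² − v₁²) − ρg(h₂ − h₁).
P₂ = 818000 + ½·805·(2.33² − 30.3²) − 805·9.81·(−3.24) = 818000 + (-368000) − (-25600) = 475000 Pa.

475000 Pa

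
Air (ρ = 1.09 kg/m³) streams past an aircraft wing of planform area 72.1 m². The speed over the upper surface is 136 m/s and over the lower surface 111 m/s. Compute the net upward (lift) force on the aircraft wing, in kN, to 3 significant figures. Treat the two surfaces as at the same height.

The faster flow above has the lower pressure; Bernoulli (same height) gives ΔP = ½ρ(v_up² − v_low²).
ΔP = ½·1.09·(136² − 111²) = 3370 Pa.
Lift = ΔP · A = 3370 × 72.1 = 243000 N.

243 kN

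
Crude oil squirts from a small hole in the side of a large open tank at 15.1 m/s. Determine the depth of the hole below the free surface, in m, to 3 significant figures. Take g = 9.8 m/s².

Torricelli: v = √(2gh), so h = v²/(2g).
h = 15.1²/(2·9.8) = 228/19.60 = 11.6 m.

h ≈ 11.6 m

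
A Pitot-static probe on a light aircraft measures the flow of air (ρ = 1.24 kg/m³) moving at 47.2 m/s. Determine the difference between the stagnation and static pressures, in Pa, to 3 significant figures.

ΔP ≈ 1380 Pa

The dynamic pressure equals the rise in static pressure at the stagnation point: ΔP = ½ρv².
ΔP = ½·1.24·47.2² = 1380 Pa.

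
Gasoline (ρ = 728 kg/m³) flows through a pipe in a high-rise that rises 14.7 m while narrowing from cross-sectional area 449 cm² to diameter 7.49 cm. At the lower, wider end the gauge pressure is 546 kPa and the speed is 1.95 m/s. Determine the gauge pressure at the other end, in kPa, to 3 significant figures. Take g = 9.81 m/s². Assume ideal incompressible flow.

299 kPa

Continuity gives A₁v₁ = A₂v₂, so v₂ = (449 cm²)/(44.1 cm²) × 1.95 m/s = 19.9 m/s.
Applying Bernoulli between the two ends and solving for P₂: P₂ = P₁ + ½ρ(v₁² − v₂²) − ρgΔh.
P₂ = 546000 + ½·728·(1.95² − 19.9²) − 728·9.81·(+14.7) = 546000 + (-142000) − (105000) = 299000 Pa.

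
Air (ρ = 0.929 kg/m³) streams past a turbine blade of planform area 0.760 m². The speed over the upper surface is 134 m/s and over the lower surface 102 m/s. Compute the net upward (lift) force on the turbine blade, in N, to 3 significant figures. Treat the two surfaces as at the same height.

The faster flow above has the lower pressure; Bernoulli (same height) gives ΔP = ½ρ(v_up² − v_low²).
ΔP = ½·0.929·(134² − 102²) = 3510 Pa.
Lift = ΔP · A = 3510 × 0.760 = 2670 N.

F = 2670 N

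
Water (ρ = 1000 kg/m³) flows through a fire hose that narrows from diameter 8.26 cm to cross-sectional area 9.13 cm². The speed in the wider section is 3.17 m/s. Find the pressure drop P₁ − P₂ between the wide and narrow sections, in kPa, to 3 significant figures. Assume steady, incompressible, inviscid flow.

ΔP = 168 kPa

Continuity gives A₁v₁ = A₂v₂, so v₂ = (53.6 cm²)/(9.13 cm²) × 3.17 m/s = 18.6 m/s.
The pipe is horizontal, so Bernoulli reduces to P₁ + ½ρv₁² = P₂ + ½ρv₂².
P₁ − P₂ = ½·1000·(18.6² − 3.17²) = ½·1000·336 = 168000 Pa.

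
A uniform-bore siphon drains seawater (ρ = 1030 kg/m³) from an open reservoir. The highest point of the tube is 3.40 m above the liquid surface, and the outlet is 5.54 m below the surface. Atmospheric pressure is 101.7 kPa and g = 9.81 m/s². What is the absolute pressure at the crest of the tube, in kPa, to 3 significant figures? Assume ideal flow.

Bernoulli surface→outlet gives ½v² = g·h_out, so v = √(2·9.81·5.54) = 10.4 m/s.
The bore is uniform, so the speed at the crest is the same v. Bernoulli surface→crest: P_atm = P_top + ½ρv² + ρg·h_top.
P_top = 101700 − ½·1030·10.4² − 1030·9.81·3.40 = 11400 Pa.

P_top = 11.4 kPa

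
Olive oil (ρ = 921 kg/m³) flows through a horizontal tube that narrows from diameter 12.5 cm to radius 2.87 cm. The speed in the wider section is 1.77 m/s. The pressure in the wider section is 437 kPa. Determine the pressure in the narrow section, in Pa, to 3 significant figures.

P₂ = 406000 Pa

By continuity, v₂ = v₁·A₁/A₂ = 1.77·(123/25.9) = 8.39 m/s.
The pipe is horizontal, so Bernoulli reduces to P₁ + ½ρv₁² = P₂ + ½ρv₂².
P₂ = P₁ − ½ρ(v₂² − v₁²) = 437000 − ½·921·(8.39² − 1.77²) = 437000 − 31000 = 406000 Pa.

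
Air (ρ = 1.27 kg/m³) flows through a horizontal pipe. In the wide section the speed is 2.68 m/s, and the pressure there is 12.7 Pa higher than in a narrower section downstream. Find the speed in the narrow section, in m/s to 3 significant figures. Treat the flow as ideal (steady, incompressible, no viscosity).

Horizontal Bernoulli: P₁ + ½ρv₁² = P₂ + ½ρv₂², so v₂² = v₁² + 2(P₁ − P₂)/ρ.
v₂ = √(2.68² + 2·12.7/1.27) = √(7.18 + 20.0) = 5.21 m/s.

v₂ = 5.21 m/s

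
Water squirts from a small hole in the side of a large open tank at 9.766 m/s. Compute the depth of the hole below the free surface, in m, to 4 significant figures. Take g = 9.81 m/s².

4.861 m

Inverting v = √(2gh) gives h = v² / 2g.
h = 9.766²/(2·9.81) = 95.37/19.62 = 4.861 m.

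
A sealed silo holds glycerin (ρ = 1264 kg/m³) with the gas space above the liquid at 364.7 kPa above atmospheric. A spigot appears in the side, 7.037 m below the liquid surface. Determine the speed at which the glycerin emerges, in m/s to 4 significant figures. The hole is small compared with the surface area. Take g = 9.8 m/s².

Take point 1 at the surface (v₁ ≈ 0) and point 2 at the hole (at atmospheric pressure). Bernoulli: P₁ + ρg h = P_atm + ½ρv₂².
With P₁ − P_atm = 364700 Pa, v₂ = √(2gh + 2ΔP/ρ) = √(2·9.8·7.037 + 2·364700/1264) = 26.74 m/s.

v = 26.74 m/s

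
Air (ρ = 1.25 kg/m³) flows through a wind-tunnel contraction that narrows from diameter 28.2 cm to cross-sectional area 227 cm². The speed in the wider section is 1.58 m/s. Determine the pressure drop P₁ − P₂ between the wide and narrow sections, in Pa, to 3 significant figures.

ΔP = 10.3 Pa

By continuity, v₂ = v₁·A₁/A₂ = 1.58·(625/227) = 4.35 m/s.
Bernoulli (h₁ = h₂): P₁ − P₂ = ½ρ(v₂² − v₁²).
P₁ − P₂ = ½·1.25·(4.35² − 1.58²) = ½·1.25·16.4 = 10.3 Pa.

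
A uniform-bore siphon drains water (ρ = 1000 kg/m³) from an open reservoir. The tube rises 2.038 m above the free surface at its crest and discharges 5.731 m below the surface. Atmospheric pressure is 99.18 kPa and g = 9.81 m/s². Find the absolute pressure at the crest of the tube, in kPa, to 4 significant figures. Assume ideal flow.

Bernoulli surface→outlet gives ½v² = g·h_out, so v = √(2·9.81·5.731) = 10.60 m/s.
The bore is uniform, so the speed at the crest is the same v. Bernoulli surface→crest: P_atm = P_top + ½ρv² + ρg·h_top.
P_top = 99180 − ½·1000·10.60² − 1000·9.81·2.038 = 22970 Pa.

P_top ≈ 22.97 kPa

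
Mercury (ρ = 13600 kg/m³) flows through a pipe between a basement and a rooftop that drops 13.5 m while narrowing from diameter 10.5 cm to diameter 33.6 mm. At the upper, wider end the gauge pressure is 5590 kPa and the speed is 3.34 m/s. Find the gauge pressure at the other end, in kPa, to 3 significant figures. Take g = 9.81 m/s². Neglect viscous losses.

The volume flow rate is constant, so v₂ = (A₁/A₂)v₁ = (86.6/8.87)·3.34 = 32.6 m/s.
Applying Bernoulli between the two ends and solving for P₂: P₂ = P₁ + ½ρ(v₁² − v₂²) − ρgΔh.
P₂ = 5590000 + ½·13600·(3.34² − 32.6²) − 13600·9.81·(−13.5) = 5590000 + (-7160000) − (-1800000) = 233000 Pa.

P₂ ≈ 233 kPa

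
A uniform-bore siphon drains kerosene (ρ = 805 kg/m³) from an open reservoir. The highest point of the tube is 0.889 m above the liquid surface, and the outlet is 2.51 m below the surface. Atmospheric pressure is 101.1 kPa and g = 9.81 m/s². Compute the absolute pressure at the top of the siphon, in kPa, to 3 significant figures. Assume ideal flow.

The outlet speed comes from Torricelli: v = √(2g·2.51) = 7.02 m/s.
With constant cross-section the crest speed equals v; applying Bernoulli from the surface up to the crest, P_top = P_atm − ½ρv² − ρg·h_top.
P_top = 101100 − ½·805·7.02² − 805·9.81·0.889 = 74300 Pa.

P_top ≈ 74.3 kPa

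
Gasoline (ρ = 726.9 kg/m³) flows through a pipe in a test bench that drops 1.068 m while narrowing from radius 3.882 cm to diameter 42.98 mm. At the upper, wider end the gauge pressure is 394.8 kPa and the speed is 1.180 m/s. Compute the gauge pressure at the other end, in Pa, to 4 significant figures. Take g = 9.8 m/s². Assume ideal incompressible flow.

P₂ ≈ 397500 Pa

The volume flow rate is constant, so v₂ = (A₁/A₂)v₁ = (47.34/14.51)·1.180 = 3.851 m/s.
Bernoulli: P₁ + ½ρv₁² + ρg h₁ = P₂ + ½ρv₂² + ρg h₂, so P₂ = P₁ + ½ρ(v₁² − v₂²) − ρg(h₂ − h₁).
P₂ = 394800 + ½·726.9·(1.180² − 3.851²) − 726.9·9.8·(−1.068) = 394800 + (-4883) − (-7608) = 397500 Pa.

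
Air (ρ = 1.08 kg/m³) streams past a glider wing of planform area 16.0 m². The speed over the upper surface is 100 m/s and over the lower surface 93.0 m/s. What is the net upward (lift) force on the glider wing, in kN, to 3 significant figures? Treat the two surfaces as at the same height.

F ≈ 11.7 kN

From P + ½ρv² = const at equal height, P_low − P_up = ½ρ(v_up² − v_low²).
ΔP = ½·1.08·(100² − 93.0²) = 730 Pa.
Lift = ΔP · A = 730 × 16.0 = 11700 N.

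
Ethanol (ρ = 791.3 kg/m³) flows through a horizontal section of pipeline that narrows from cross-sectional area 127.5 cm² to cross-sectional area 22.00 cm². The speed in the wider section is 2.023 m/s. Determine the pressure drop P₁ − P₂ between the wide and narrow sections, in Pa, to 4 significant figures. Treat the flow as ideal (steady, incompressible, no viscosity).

ΔP ≈ 52770 Pa

By continuity, v₂ = v₁·A₁/A₂ = 2.023·(127.5/22.00) = 11.72 m/s.
Along the horizontal streamline, P + ½ρv² is constant.
P₁ − P₂ = ½·791.3·(11.72² − 2.023²) = ½·791.3·133.4 = 52770 Pa.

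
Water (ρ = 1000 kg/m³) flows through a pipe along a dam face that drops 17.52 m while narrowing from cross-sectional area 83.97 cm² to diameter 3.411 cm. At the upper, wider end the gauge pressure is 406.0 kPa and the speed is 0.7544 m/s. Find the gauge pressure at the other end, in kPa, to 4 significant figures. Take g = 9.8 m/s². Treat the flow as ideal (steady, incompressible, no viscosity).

Mass conservation (A₁v₁ = A₂v₂) gives v₂ = 0.7544 × 83.97/9.138 = 6.932 m/s.
Energy conservation along the streamline gives P₂ = P₁ − ½ρ(v₂² − v₁²) − ρg(h₂ − h₁).
P₂ = 406000 + ½·1000·(0.7544² − 6.932²) − 1000·9.8·(−17.52) = 406000 + (-23740) − (-171700) = 554000 Pa.

554.0 kPa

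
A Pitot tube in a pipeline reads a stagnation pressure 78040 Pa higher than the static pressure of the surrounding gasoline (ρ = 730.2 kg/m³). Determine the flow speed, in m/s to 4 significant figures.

v = 14.62 m/s

Bernoulli between the free stream and the stagnation point: ½ρv² = P_stag − P_static.
v = √(2ΔP/ρ) = √(2·78040/730.2) = 14.62 m/s.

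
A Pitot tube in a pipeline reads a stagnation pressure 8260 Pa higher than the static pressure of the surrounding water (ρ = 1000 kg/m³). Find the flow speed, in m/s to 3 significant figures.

v ≈ 4.06 m/s

At the stagnation point the flow is brought to rest, so Bernoulli gives P_stag − P_static = ½ρv².
v = √(2ΔP/ρ) = √(2·8260/1000) = 4.06 m/s.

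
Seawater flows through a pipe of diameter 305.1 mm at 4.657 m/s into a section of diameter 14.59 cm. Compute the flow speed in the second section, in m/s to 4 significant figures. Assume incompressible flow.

Mass conservation (A₁v₁ = A₂v₂) gives v₂ = 4.657 × 731.1/167.2 = 20.36 m/s.

20.36 m/s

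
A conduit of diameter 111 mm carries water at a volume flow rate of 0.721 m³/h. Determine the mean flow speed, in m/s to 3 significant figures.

v ≈ 0.0207 m/s

Q = 0.721 m³/h = 0.000200 m³/s.
v = Q/A = 0.000200 / 0.00968 = 0.0207 m/s.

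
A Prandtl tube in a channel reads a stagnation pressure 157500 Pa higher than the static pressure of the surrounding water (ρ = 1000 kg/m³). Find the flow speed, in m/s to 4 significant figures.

Bernoulli between the free stream and the stagnation point: ½ρv² = P_stag − P_static.
v = √(2ΔP/ρ) = √(2·157500/1000) = 17.75 m/s.

v = 17.75 m/s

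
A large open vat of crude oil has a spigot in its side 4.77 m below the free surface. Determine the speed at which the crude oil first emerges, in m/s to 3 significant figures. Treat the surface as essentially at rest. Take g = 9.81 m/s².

v = 9.67 m/s

Torricelli's result v = √(2gh) gives v = √(2·9.81·4.77) = 9.67 m/s.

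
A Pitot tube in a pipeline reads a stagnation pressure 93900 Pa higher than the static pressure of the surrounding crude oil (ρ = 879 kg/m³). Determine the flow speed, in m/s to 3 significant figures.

14.6 m/s

Bernoulli between the free stream and the stagnation point: ½ρv² = P_stag − P_static.
v = √(2ΔP/ρ) = √(2·93900/879) = 14.6 m/s.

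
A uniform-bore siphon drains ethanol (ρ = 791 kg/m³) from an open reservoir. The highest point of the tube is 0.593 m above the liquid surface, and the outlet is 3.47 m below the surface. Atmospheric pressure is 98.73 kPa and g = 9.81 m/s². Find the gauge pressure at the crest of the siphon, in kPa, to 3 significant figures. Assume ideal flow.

-31.5 kPa

Bernoulli surface→outlet gives ½v² = g·h_out, so v = √(2·9.81·3.47) = 8.25 m/s.
The bore is uniform, so the speed at the crest is the same v. Bernoulli surface→crest: P_atm = P_top + ½ρv² + ρg·h_top.
P_top = 98730 − ½·791·8.25² − 791·9.81·0.593 = 67200 Pa. So P_gauge = P_top − P_atm = -31500 Pa.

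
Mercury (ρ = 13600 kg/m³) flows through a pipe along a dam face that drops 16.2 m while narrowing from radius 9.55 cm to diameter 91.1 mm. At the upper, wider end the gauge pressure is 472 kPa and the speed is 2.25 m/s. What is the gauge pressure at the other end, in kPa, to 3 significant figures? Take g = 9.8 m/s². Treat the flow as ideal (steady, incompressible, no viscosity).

P₂ ≈ 2000 kPa

The volume flow rate is constant, so v₂ = (A₁/A₂)v₁ = (287/65.2)·2.25 = 9.89 m/s.
Applying Bernoulli between the two ends and solving for P₂: P₂ = P₁ + ½ρ(v₁² − v₂²) − ρgΔh.
P₂ = 472000 + ½·13600·(2.25² − 9.89²) − 13600·9.8·(−16.2) = 472000 + (-631000) − (-2160000) = 2000000 Pa.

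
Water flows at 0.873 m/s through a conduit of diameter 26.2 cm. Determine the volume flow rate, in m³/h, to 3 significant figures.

Q = 169 m³/h

Q = A·v = 0.0539 m² × 0.873 m/s = 0.0471 m³/s.
Converting: 0.0471 m³/s × 3600 = 169 m³/h.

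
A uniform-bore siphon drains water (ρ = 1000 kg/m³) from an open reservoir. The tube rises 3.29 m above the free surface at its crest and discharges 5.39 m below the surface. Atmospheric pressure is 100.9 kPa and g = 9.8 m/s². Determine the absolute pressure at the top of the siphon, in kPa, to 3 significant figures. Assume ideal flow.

P_top ≈ 15.8 kPa

The outlet speed comes from Torricelli: v = √(2g·5.39) = 10.3 m/s.
With constant cross-section the crest speed equals v; applying Bernoulli from the surface up to the crest, P_top = P_atm − ½ρv² − ρg·h_top.
P_top = 100900 − ½·1000·10.3² − 1000·9.8·3.29 = 15800 Pa.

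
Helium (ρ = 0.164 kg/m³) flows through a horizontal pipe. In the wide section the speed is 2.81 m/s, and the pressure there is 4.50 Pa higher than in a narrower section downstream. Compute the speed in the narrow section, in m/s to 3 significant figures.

v₂ = 7.92 m/s

Horizontal Bernoulli: P₁ + ½ρv₁² = P₂ + ½ρv₂², so v₂² = v₁² + 2(P₁ − P₂)/ρ.
v₂ = √(2.81² + 2·4.50/0.164) = √(7.90 + 54.9) = 7.92 m/s.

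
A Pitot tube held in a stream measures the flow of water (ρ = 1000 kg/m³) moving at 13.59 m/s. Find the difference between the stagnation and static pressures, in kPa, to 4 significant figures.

ΔP ≈ 92.34 kPa

The dynamic pressure equals the rise in static pressure at the stagnation point: ΔP = ½ρv².
ΔP = ½·1000·13.59² = 92340 Pa.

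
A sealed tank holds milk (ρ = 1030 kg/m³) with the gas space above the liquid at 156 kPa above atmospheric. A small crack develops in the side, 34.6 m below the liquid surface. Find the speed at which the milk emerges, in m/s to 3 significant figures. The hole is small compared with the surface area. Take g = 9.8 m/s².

31.3 m/s

Take point 1 at the surface (v₁ ≈ 0) and point 2 at the hole (at atmospheric pressure). Bernoulli: P₁ + ρg h = P_atm + ½ρv₂².
With P₁ − P_atm = 156000 Pa, v₂ = √(2gh + 2ΔP/ρ) = √(2·9.8·34.6 + 2·156000/1030) = 31.3 m/s.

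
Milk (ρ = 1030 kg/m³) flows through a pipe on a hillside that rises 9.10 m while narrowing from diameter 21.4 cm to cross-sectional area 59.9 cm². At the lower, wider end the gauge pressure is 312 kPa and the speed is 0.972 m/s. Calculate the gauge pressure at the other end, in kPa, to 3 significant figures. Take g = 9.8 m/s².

Mass conservation (A₁v₁ = A₂v₂) gives v₂ = 0.972 × 360/59.9 = 5.84 m/s.
Applying Bernoulli between the two ends and solving for P₂: P₂ = P₁ + ½ρ(v₁² − v₂²) − ρgΔh.
P₂ = 312000 + ½·1030·(0.972² − 5.84²) − 1030·9.8·(+9.10) = 312000 + (-17100) − (91900) = 203000 Pa.

203 kPa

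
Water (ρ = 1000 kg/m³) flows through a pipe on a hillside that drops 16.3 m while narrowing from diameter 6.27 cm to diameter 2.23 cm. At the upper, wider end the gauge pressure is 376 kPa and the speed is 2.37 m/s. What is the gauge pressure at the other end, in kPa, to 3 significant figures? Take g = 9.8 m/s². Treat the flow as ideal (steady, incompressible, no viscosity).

The volume flow rate is constant, so v₂ = (A₁/A₂)v₁ = (30.9/3.91)·2.37 = 18.7 m/s.
Applying Bernoulli between the two ends and solving for P₂: P₂ = P₁ + ½ρ(v₁² − v₂²) − ρgΔh.
P₂ = 376000 + ½·1000·(2.37² − 18.7²) − 1000·9.8·(−16.3) = 376000 + (-173000) − (-160000) = 363000 Pa.

363 kPa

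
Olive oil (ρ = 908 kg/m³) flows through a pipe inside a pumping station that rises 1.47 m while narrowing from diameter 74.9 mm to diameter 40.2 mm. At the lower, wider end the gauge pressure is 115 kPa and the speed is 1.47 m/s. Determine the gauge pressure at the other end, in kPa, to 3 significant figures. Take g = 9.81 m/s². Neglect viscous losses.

By continuity, v₂ = v₁·A₁/A₂ = 1.47·(44.1/12.7) = 5.10 m/s.
Applying Bernoulli between the two ends and solving for P₂: P₂ = P₁ + ½ρ(v₁² − v₂²) − ρgΔh.
P₂ = 115000 + ½·908·(1.47² − 5.10²) − 908·9.81·(+1.47) = 115000 + (-10800) − (13100) = 91100 Pa.

P₂ ≈ 91.1 kPa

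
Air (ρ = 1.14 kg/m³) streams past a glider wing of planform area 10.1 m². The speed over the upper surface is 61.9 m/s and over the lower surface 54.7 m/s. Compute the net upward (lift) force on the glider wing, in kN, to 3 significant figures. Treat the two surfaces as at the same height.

F = 4.83 kN

With equal heights on the two surfaces, Bernoulli gives P_lower − P_upper = ½ρ(v_upper² − v_lower²).
ΔP = ½·1.14·(61.9² − 54.7²) = 479 Pa.
Lift = ΔP · A = 479 × 10.1 = 4830 N.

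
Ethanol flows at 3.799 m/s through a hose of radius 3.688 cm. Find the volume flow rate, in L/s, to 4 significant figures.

Q = A·v = 0.004273 m² × 3.799 m/s = 0.01623 m³/s.
Converting: 0.01623 m³/s × 1000 = 16.23 L/s.

Q = 16.23 L/s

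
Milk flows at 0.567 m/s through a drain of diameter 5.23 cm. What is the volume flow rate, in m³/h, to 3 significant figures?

Q = 4.39 m³/h

Q = A·v = 0.00215 m² × 0.567 m/s = 0.00122 m³/s.
Converting: 0.00122 m³/s × 3600 = 4.39 m³/h.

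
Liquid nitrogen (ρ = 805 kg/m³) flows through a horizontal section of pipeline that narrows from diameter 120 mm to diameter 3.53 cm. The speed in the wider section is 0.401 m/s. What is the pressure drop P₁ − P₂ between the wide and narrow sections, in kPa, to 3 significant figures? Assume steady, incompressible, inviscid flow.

Mass conservation (A₁v₁ = A₂v₂) gives v₂ = 0.401 × 113/9.79 = 4.63 m/s.
The pipe is horizontal, so Bernoulli reduces to P₁ + ½ρv₁² = P₂ + ½ρv₂².
P₁ − P₂ = ½·805·(4.63² − 0.401²) = ½·805·21.3 = 8580 Pa.

ΔP ≈ 8.58 kPa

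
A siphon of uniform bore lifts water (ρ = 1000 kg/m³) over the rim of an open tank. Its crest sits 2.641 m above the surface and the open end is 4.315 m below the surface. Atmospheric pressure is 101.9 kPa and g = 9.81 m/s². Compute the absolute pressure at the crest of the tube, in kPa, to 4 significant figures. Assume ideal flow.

Bernoulli surface→outlet gives ½v² = g·h_out, so v = √(2·9.81·4.315) = 9.201 m/s.
Continuity keeps v the same throughout the tube; from surface to crest, P_atm + 0 = P_top + ½ρv² + ρg·h_top.
P_top = 101900 − ½·1000·9.201² − 1000·9.81·2.641 = 33660 Pa.

P_top = 33.66 kPa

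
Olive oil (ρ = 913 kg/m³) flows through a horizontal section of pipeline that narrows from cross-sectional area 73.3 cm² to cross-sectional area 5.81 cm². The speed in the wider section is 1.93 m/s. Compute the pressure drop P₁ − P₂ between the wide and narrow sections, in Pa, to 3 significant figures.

ΔP ≈ 269000 Pa

Continuity gives A₁v₁ = A₂v₂, so v₂ = (73.3 cm²)/(5.81 cm²) × 1.93 m/s = 24.3 m/s.
Along the horizontal streamline, P + ½ρv² is constant.
P₁ − P₂ = ½·913·(24.3² − 1.93²) = ½·913·589 = 269000 Pa.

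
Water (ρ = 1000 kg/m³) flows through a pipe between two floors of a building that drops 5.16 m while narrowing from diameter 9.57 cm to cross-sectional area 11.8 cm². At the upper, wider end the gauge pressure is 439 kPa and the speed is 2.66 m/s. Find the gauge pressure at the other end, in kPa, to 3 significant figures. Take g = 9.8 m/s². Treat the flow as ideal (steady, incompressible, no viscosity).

Mass conservation (A₁v₁ = A₂v₂) gives v₂ = 2.66 × 71.9/11.8 = 16.2 m/s.
Applying Bernoulli between the two ends and solving for P₂: P₂ = P₁ + ½ρ(v₁² − v₂²) − ρgΔh.
P₂ = 439000 + ½·1000·(2.66² − 16.2²) − 1000·9.8·(−5.16) = 439000 + (-128000) − (-50600) = 362000 Pa.

P₂ ≈ 362 kPa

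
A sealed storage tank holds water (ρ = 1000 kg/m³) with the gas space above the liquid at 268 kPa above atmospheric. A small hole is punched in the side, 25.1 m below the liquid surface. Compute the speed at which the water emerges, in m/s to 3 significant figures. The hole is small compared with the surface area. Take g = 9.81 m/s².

v ≈ 32.1 m/s

Take point 1 at the surface (v₁ ≈ 0) and point 2 at the hole (at atmospheric pressure). Bernoulli: P₁ + ρg h = P_atm + ½ρv₂².
With P₁ − P_atm = 268000 Pa, v₂ = √(2gh + 2ΔP/ρ) = √(2·9.81·25.1 + 2·268000/1000) = 32.1 m/s.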